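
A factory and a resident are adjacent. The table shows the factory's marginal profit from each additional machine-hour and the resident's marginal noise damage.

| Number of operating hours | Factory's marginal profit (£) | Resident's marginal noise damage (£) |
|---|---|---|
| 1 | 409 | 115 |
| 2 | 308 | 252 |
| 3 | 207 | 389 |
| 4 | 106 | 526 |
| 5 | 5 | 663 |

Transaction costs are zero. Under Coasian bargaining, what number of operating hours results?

2

Bargaining reaches the level where marginal profit last exceeds marginal noise damage.
That holds through level 2 (308 ≥ 252) but not at 3 (207 < 389).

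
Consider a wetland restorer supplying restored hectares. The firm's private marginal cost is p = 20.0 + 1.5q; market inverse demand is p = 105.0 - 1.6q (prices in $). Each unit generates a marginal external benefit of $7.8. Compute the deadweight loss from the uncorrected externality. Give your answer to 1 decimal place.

Market equilibrium (private): 20.0 + 1.5q = 105.0 - 1.6q → q_m = 27.4194.
Social marginal cost = private MC − MEB = 12.2 + 1.5q.
Set SMC = demand: 12.2 + 1.5q = 105.0 - 1.6q → q* = 29.9355.
Height of the DWL triangle at q_m is demand(q_m) − SMC(q_m) = MEB(q_m) = 7.8000.
DWL = ½ × 2.5161 × 7.8000 = 9.8128.

DWL = $9.8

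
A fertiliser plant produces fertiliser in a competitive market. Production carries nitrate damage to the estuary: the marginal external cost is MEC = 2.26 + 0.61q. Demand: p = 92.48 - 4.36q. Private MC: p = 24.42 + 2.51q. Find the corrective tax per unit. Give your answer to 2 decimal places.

Social marginal cost = private MC + MEC = 26.68 + 3.12q.
Set SMC = demand: 26.68 + 3.12q = 92.48 - 4.36q → q* = 8.7968.
The Pigouvian tax equals MEC at q*: 2.26 + 0.61×8.7968 = 7.6260.

tax = 7.63 per unit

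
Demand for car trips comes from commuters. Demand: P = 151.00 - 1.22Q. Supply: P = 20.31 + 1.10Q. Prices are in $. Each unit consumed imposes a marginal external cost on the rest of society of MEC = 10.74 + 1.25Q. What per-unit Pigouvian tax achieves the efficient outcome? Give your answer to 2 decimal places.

tax = $52.74 per unit

Social marginal benefit = demand − MEC = 140.26 - 2.47Q.
Set SMB = MC: 140.26 - 2.47Q = 20.31 + 1.10Q → Q* = 33.5994.
The Pigouvian tax equals MEC at Q*: 10.74 + 1.25×33.5994 = 52.7393.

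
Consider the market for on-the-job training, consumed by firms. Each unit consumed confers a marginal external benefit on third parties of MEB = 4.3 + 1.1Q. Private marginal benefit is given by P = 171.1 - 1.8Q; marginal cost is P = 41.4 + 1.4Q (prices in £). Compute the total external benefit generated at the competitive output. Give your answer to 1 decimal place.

£1077.8

Market equilibrium (private): 41.4 + 1.4Q = 171.1 - 1.8Q → Q_m = 40.5313.
Total external benefit = ∫₀^{Q_m} (4.3 + 1.1Q) dQ = 4.3×40.5313 + ½×1.1×40.5313² = 1077.8170.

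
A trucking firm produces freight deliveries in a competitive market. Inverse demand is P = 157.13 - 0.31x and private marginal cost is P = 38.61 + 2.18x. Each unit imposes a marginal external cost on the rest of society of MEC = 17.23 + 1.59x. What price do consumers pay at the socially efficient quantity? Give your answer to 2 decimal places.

P = 149.43

Social marginal cost = private MC + MEC = 55.84 + 3.77x.
Set SMC = demand: 55.84 + 3.77x = 157.13 - 0.31x → x* = 24.8260.
Consumer price on the demand curve at x*: 157.13 − 0.31×24.8260 = 149.4339.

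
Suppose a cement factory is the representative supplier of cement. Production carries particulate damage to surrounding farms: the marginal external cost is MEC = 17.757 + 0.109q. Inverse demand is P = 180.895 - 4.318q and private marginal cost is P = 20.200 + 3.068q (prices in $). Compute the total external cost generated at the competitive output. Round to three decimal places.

$412.132

Market equilibrium (private): 20.200 + 3.068q = 180.895 - 4.318q → q_m = 21.7567.
Total external cost = ∫₀^{q_m} (17.757 + 0.109q) dq = 17.757×21.7567 + ½×0.109×21.7567² = 412.1315.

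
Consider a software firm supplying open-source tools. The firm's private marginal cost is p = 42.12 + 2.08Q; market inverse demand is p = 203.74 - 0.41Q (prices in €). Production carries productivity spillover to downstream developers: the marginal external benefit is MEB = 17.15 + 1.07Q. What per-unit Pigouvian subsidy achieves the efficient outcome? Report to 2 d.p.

Social marginal cost = private MC − MEB = 24.97 + 1.01Q.
Set SMC = demand: 24.97 + 1.01Q = 203.74 - 0.41Q → Q* = 125.8944.
The Pigouvian subsidy equals MEB at Q*: 17.15 + 1.07×125.8944 = 151.8570.

subsidy = €151.86 per unit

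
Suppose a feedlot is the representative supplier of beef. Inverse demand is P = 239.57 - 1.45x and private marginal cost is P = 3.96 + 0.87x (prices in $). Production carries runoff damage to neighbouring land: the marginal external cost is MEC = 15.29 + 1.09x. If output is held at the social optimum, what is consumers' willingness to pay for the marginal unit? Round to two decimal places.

Social marginal cost = private MC + MEC = 19.25 + 1.96x.
Set SMC = demand: 19.25 + 1.96x = 239.57 - 1.45x → x* = 64.6100.
Consumer price on the demand curve at x*: 239.57 − 1.45×64.6100 = 145.8855.

P = $145.89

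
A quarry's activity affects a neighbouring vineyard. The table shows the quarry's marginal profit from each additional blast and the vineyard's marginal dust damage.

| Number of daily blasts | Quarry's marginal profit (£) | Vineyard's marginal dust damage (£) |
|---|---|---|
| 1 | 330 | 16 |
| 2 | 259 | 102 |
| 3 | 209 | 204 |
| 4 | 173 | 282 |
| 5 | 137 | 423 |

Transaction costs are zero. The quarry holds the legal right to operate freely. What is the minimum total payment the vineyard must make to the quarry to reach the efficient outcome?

£310

Left alone the quarry would choose level 5 (marginal profit stays positive).
Efficient level: k* = 3 (marginal profit ≥ marginal dust damage through 3).
The vineyard must at least cover the quarry's forgone profit from cutting 5→3: 173 + 137 = 310.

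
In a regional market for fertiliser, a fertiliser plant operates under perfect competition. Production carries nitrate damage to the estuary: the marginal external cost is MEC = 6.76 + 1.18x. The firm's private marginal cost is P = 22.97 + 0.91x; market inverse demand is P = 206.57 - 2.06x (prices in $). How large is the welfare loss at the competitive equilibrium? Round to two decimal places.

DWL = $765.42

Market equilibrium (private): 22.97 + 0.91x = 206.57 - 2.06x → x_m = 61.8182.
Social marginal cost = private MC + MEC = 29.73 + 2.09x.
Set SMC = demand: 29.73 + 2.09x = 206.57 - 2.06x → x* = 42.6120.
Between x* and x_m the wedge SMC − demand runs linearly from 0 to MEC(x_m), so the loss is a triangle.
DWL = ½ × 19.2062 × 79.7055 = 765.4199.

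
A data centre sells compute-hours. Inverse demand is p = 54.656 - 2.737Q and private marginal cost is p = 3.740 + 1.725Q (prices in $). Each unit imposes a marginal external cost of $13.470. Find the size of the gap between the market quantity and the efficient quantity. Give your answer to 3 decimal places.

3.019 units

Market equilibrium (private): 3.740 + 1.725Q = 54.656 - 2.737Q → Q_m = 11.4110.
Social marginal cost = private MC + MEC = 17.210 + 1.725Q.
Set SMC = demand: 17.210 + 1.725Q = 54.656 - 2.737Q → Q* = 8.3922.
Gap = |11.4110 − 8.3922| = 3.0188.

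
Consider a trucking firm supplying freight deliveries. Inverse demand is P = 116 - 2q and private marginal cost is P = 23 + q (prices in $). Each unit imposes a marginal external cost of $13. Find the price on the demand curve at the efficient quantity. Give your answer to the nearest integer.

Social marginal cost = private MC + MEC = 36 + q.
Set SMC = demand: 36 + q = 116 - 2q → q* = 26.6667.
Consumer price on the demand curve at q*: 116 − 2×26.6667 = 62.6666.

P = $63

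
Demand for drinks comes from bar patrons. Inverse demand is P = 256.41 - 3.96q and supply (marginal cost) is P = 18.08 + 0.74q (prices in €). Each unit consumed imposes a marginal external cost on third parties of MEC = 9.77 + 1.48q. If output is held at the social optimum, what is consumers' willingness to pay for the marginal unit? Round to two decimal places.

Social marginal benefit = demand − MEC = 246.64 - 5.44q.
Set SMB = MC: 246.64 - 5.44q = 18.08 + 0.74q → q* = 36.9838.
Consumer price on the demand curve at q*: 256.41 − 3.96×36.9838 = 109.9542.

P = €109.95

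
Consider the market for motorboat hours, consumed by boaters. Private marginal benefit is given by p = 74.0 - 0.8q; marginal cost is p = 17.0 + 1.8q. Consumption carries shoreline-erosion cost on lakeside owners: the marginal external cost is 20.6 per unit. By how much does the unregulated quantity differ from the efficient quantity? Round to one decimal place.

7.9 units

Market equilibrium (private): 17.0 + 1.8q = 74.0 - 0.8q → q_m = 21.9231.
Social marginal benefit = demand − MEC = 53.4 - 0.8q.
Set SMB = MC: 53.4 - 0.8q = 17.0 + 1.8q → q* = 14.0000.
Gap = |21.9231 − 14.0000| = 7.9231.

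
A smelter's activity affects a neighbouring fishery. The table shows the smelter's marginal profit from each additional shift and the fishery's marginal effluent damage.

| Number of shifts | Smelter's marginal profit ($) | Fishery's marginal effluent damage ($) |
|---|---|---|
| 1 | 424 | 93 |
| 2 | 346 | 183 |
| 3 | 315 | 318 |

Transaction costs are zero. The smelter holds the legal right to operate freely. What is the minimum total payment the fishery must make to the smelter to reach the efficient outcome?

$315

Left alone the smelter would choose level 3 (marginal profit stays positive).
Efficient level: k* = 2 (marginal profit ≥ marginal effluent damage through 2).
The fishery must at least cover the smelter's forgone profit from cutting 3→2: 315 = 315.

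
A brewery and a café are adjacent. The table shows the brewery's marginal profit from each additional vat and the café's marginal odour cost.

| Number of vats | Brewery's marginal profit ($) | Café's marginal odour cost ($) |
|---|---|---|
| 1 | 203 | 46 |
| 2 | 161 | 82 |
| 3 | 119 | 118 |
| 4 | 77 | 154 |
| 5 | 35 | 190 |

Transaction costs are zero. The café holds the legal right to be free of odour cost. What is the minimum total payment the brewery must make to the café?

$246

Efficient level: marginal profit ≥ marginal odour cost through level 3, so k* = 3.
With the café holding the right, the brewery must at least compensate total damage at k*: 46 + 82 + 118 = 246.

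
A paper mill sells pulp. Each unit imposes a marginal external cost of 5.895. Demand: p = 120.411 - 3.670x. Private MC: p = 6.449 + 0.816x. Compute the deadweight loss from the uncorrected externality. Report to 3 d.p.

Market equilibrium (private): 6.449 + 0.816x = 120.411 - 3.670x → x_m = 25.4039.
Social marginal cost = private MC + MEC = 12.344 + 0.816x.
Set SMC = demand: 12.344 + 0.816x = 120.411 - 3.670x → x* = 24.0898.
Between x* and x_m the wedge SMC − demand runs linearly from 0 to MEC(x_m), so the loss is a triangle.
DWL = ½ × 1.3141 × 5.8950 = 3.8733.

DWL = 3.873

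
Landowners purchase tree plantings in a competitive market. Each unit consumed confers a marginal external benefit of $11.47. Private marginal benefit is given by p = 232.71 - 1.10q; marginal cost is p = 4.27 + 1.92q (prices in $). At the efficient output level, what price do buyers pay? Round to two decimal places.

P = $145.33

Social marginal benefit = demand + MEB = 244.18 - 1.10q.
Set SMB = MC: 244.18 - 1.10q = 4.27 + 1.92q → q* = 79.4404.
Consumer price on the demand curve at q*: 232.71 − 1.10×79.4404 = 145.3256.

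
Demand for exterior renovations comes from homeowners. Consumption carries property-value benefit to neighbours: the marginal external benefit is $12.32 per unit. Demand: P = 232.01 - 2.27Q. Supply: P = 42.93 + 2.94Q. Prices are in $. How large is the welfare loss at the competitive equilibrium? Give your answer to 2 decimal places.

Market equilibrium (private): 42.93 + 2.94Q = 232.01 - 2.27Q → Q_m = 36.2917.
Social marginal benefit = demand + MEB = 244.33 - 2.27Q.
Set SMB = MC: 244.33 - 2.27Q = 42.93 + 2.94Q → Q* = 38.6564.
The loss is the area between SMB and MC from Q* to Q_m; with linear curves that's a triangle of height MEB(Q_m).
DWL = ½ × 2.3647 × 12.3200 = 14.5666.

DWL = $14.57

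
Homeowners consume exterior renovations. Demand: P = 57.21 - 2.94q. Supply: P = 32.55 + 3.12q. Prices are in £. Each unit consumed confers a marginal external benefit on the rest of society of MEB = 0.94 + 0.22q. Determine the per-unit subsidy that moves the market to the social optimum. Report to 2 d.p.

Social marginal benefit = demand + MEB = 58.15 - 2.72q.
Set SMB = MC: 58.15 - 2.72q = 32.55 + 3.12q → q* = 4.3836.
The Pigouvian subsidy equals MEB at q*: 0.94 + 0.22×4.3836 = 1.9044.

subsidy = £1.90 per unit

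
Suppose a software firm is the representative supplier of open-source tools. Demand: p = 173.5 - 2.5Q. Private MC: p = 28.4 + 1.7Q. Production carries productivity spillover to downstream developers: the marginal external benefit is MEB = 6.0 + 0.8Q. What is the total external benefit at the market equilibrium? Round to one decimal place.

Market equilibrium (private): 28.4 + 1.7Q = 173.5 - 2.5Q → Q_m = 34.5476.
Total external benefit = ∫₀^{Q_m} (6.0 + 0.8Q) dQ = 6.0×34.5476 + ½×0.8×34.5476² = 684.7003.

684.7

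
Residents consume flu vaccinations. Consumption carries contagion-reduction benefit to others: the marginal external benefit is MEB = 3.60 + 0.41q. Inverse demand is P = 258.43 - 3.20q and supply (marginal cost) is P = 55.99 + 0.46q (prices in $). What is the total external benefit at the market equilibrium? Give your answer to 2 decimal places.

$826.29

Market equilibrium (private): 55.99 + 0.46q = 258.43 - 3.20q → q_m = 55.3115.
Total external benefit = ∫₀^{q_m} (3.60 + 0.41q) dq = 3.60×55.3115 + ½×0.41×55.3115² = 826.2906.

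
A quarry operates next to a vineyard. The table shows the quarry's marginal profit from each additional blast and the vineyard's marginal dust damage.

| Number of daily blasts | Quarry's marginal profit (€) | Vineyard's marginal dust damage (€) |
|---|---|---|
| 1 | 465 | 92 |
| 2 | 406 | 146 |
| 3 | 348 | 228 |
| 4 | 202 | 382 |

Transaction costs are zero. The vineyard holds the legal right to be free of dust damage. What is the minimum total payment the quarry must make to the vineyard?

Efficient level: marginal profit ≥ marginal dust damage through level 3, so k* = 3.
With the vineyard holding the right, the quarry must at least compensate total damage at k*: 92 + 146 + 228 = 466.

€466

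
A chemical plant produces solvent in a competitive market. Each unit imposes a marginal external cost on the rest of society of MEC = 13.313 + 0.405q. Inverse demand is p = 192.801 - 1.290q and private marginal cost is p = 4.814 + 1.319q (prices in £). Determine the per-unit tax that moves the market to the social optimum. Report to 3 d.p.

Social marginal cost = private MC + MEC = 18.127 + 1.724q.
Set SMC = demand: 18.127 + 1.724q = 192.801 - 1.290q → q* = 57.9542.
The Pigouvian tax equals MEC at q*: 13.313 + 0.405×57.9542 = 36.7845.

tax = £36.784 per unit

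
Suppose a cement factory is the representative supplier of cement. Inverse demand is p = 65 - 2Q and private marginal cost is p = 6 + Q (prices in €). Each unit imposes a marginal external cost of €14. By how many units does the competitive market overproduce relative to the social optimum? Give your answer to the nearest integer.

Market equilibrium (private): 6 + Q = 65 - 2Q → Q_m = 19.6667.
Social marginal cost = private MC + MEC = 20 + Q.
Set SMC = demand: 20 + Q = 65 - 2Q → Q* = 15.0000.
Gap = |19.6667 − 15.0000| = 4.6667.

5 units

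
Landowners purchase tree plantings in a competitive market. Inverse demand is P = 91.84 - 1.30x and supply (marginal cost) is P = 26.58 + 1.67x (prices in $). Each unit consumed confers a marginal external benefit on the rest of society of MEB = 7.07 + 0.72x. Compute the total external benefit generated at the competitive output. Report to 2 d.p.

$329.16

Market equilibrium (private): 26.58 + 1.67x = 91.84 - 1.30x → x_m = 21.9731.
Total external benefit = ∫₀^{x_m} (7.07 + 0.72x) dx = 7.07×21.9731 + ½×0.72×21.9731² = 329.1640.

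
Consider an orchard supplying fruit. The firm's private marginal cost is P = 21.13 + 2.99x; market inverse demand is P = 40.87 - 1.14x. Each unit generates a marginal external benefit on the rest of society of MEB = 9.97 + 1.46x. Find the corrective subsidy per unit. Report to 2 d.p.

subsidy = 26.22 per unit

Social marginal cost = private MC − MEB = 11.16 + 1.53x.
Set SMC = demand: 11.16 + 1.53x = 40.87 - 1.14x → x* = 11.1273.
The Pigouvian subsidy equals MEB at x*: 9.97 + 1.46×11.1273 = 26.2159.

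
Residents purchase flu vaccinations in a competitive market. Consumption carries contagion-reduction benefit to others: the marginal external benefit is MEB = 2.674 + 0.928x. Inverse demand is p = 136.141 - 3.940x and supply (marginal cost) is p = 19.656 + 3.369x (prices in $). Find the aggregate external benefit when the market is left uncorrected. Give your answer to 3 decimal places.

Market equilibrium (private): 19.656 + 3.369x = 136.141 - 3.940x → x_m = 15.9372.
Total external benefit = ∫₀^{x_m} (2.674 + 0.928x) dx = 2.674×15.9372 + ½×0.928×15.9372² = 160.4694.

$160.469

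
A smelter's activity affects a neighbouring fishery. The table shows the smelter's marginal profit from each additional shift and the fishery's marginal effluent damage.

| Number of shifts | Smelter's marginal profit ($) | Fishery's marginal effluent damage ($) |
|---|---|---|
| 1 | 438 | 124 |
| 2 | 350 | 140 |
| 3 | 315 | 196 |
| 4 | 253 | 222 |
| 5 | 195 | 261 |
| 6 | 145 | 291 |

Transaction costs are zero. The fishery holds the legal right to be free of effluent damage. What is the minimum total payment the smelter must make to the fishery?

Efficient level: marginal profit ≥ marginal effluent damage through level 4, so k* = 4.
With the fishery holding the right, the smelter must at least compensate total damage at k*: 124 + 140 + 196 + 222 = 682.

$682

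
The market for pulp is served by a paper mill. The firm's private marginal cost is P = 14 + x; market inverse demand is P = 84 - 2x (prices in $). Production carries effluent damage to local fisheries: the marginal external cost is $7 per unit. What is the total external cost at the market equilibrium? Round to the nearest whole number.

Market equilibrium (private): 14 + x = 84 - 2x → x_m = 23.3333.
Total external cost = MEC × x_m = 7 × 23.3333 = 163.3331.

$163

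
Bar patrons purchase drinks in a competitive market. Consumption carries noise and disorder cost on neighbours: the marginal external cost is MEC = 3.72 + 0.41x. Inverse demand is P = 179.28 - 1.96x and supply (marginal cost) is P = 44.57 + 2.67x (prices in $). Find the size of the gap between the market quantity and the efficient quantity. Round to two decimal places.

Market equilibrium (private): 44.57 + 2.67x = 179.28 - 1.96x → x_m = 29.0950.
Social marginal benefit = demand − MEC = 175.56 - 2.37x.
Set SMB = MC: 175.56 - 2.37x = 44.57 + 2.67x → x* = 25.9901.
Gap = |29.0950 − 25.9901| = 3.1049.

3.10 units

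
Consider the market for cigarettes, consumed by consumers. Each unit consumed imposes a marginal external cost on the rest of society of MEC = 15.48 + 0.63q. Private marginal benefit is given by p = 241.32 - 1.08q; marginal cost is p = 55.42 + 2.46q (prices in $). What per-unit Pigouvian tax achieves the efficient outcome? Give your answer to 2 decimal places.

Social marginal benefit = demand − MEC = 225.84 - 1.71q.
Set SMB = MC: 225.84 - 1.71q = 55.42 + 2.46q → q* = 40.8681.
The Pigouvian tax equals MEC at q*: 15.48 + 0.63×40.8681 = 41.2269.

tax = $41.23 per unit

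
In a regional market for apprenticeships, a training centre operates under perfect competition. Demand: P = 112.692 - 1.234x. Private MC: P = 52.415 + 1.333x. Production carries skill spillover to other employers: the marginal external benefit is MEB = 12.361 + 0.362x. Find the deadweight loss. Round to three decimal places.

DWL = 98.683

Market equilibrium (private): 52.415 + 1.333x = 112.692 - 1.234x → x_m = 23.4815.
Social marginal cost = private MC − MEB = 40.054 + 0.971x.
Set SMC = demand: 40.054 + 0.971x = 112.692 - 1.234x → x* = 32.9424.
The welfare-loss triangle has base |x_m − x*| and height MEB(x_m) (the vertical gap between SMC and demand is zero at x* and MEB at x_m).
DWL = ½ × 9.4609 × 20.8613 = 98.6833.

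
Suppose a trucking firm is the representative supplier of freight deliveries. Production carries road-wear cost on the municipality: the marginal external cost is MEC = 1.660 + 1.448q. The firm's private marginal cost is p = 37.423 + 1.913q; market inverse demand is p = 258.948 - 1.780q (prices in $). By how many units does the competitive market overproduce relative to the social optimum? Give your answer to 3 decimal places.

17.218 units

Market equilibrium (private): 37.423 + 1.913q = 258.948 - 1.780q → q_m = 59.9851.
Social marginal cost = private MC + MEC = 39.083 + 3.361q.
Set SMC = demand: 39.083 + 3.361q = 258.948 - 1.780q → q* = 42.7670.
Gap = |59.9851 − 42.7670| = 17.2181.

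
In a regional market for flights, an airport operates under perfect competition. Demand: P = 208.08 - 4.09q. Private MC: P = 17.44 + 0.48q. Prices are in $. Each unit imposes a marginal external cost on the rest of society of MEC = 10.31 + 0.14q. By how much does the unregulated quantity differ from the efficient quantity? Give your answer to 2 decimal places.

3.43 units

Market equilibrium (private): 17.44 + 0.48q = 208.08 - 4.09q → q_m = 41.7155.
Social marginal cost = private MC + MEC = 27.75 + 0.62q.
Set SMC = demand: 27.75 + 0.62q = 208.08 - 4.09q → q* = 38.2866.
Gap = |41.7155 − 38.2866| = 3.4289.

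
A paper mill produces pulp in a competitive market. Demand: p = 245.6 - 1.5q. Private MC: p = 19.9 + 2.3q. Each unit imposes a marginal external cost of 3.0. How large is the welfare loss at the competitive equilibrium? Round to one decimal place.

DWL = 1.2

Market equilibrium (private): 19.9 + 2.3q = 245.6 - 1.5q → q_m = 59.3947.
Social marginal cost = private MC + MEC = 22.9 + 2.3q.
Set SMC = demand: 22.9 + 2.3q = 245.6 - 1.5q → q* = 58.6053.
Height of the DWL triangle at q_m is SMC(q_m) − demand(q_m) = MEC(q_m) = 3.0000.
DWL = ½ × 0.7894 × 3.0000 = 1.1841.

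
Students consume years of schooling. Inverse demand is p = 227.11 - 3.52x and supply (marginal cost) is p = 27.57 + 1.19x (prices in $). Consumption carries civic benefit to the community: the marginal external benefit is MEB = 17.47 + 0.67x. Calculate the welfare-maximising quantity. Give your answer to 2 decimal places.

x* = 53.72

Social marginal benefit = demand + MEB = 244.58 - 2.85x.
Set SMB = MC: 244.58 - 2.85x = 27.57 + 1.19x → x* = 53.7153.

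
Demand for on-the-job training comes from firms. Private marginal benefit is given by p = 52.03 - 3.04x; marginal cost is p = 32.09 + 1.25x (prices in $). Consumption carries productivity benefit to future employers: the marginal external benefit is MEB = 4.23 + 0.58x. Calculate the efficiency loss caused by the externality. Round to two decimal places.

Market equilibrium (private): 32.09 + 1.25x = 52.03 - 3.04x → x_m = 4.6480.
Social marginal benefit = demand + MEB = 56.26 - 2.46x.
Set SMB = MC: 56.26 - 2.46x = 32.09 + 1.25x → x* = 6.5148.
The welfare-loss triangle has base |x_m − x*| and height MEB(x_m) (the vertical gap between SMB and MC is zero at x* and MEB at x_m).
DWL = ½ × 1.8668 × 6.9259 = 6.4646.

DWL = $6.46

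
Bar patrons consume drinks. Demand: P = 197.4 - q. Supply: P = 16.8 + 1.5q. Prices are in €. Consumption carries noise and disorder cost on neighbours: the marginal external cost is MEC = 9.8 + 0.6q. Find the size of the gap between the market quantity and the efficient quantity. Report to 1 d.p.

17.1 units

Market equilibrium (private): 16.8 + 1.5q = 197.4 - q → q_m = 72.2400.
Social marginal benefit = demand − MEC = 187.6 - 1.6q.
Set SMB = MC: 187.6 - 1.6q = 16.8 + 1.5q → q* = 55.0968.
Gap = |72.2400 − 55.0968| = 17.1432.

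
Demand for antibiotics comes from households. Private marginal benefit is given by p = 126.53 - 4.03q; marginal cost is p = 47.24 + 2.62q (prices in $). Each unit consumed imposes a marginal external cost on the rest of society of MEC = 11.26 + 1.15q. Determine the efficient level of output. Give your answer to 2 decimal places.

q* = 8.72

Social marginal benefit = demand − MEC = 115.27 - 5.18q.
Set SMB = MC: 115.27 - 5.18q = 47.24 + 2.62q → q* = 8.7218.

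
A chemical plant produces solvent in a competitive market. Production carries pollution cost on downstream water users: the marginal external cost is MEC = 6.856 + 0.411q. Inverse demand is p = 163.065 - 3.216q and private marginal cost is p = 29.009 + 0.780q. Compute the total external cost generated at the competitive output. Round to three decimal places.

461.279

Market equilibrium (private): 29.009 + 0.780q = 163.065 - 3.216q → q_m = 33.5475.
Total external cost = ∫₀^{q_m} (6.856 + 0.411q) dq = 6.856×33.5475 + ½×0.411×33.5475² = 461.2785.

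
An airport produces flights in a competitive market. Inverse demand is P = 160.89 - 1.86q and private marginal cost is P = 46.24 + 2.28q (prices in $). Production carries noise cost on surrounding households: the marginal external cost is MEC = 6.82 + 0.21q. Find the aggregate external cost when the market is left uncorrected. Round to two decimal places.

$269.39

Market equilibrium (private): 46.24 + 2.28q = 160.89 - 1.86q → q_m = 27.6932.
Total external cost = ∫₀^{q_m} (6.82 + 0.21q) dq = 6.82×27.6932 + ½×0.21×27.6932² = 269.3935.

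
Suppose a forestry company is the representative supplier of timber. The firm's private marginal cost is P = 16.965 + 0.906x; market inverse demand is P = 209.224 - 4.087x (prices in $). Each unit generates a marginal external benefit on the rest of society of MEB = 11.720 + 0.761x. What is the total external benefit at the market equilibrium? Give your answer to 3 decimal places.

$1015.450

Market equilibrium (private): 16.965 + 0.906x = 209.224 - 4.087x → x_m = 38.5057.
Total external benefit = ∫₀^{x_m} (11.720 + 0.761x) dx = 11.720×38.5057 + ½×0.761×38.5057² = 1015.4499.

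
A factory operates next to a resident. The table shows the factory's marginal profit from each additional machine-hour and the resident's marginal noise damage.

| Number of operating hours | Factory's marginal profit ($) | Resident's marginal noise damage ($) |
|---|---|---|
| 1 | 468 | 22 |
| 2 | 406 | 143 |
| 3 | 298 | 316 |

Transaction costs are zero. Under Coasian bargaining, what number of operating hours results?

2

Bargaining reaches the level where marginal profit last exceeds marginal noise damage.
That holds through level 2 (406 ≥ 143) but not at 3 (298 < 316).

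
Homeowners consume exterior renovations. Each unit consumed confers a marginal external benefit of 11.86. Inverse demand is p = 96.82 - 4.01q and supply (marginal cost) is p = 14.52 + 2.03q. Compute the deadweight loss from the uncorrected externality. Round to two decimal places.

Market equilibrium (private): 14.52 + 2.03q = 96.82 - 4.01q → q_m = 13.6258.
Social marginal benefit = demand + MEB = 108.68 - 4.01q.
Set SMB = MC: 108.68 - 4.01q = 14.52 + 2.03q → q* = 15.5894.
Between q* and q_m the wedge SMB − MC runs linearly from 0 to MEB(q_m), so the loss is a triangle.
DWL = ½ × 1.9636 × 11.8600 = 11.6441.

DWL = 11.64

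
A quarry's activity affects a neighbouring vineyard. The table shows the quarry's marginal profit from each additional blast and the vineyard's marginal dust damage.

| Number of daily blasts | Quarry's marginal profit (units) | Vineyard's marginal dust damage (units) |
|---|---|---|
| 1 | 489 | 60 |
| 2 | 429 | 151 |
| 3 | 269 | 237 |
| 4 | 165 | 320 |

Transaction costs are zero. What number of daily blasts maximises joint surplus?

3

Bargaining reaches the level where marginal profit last exceeds marginal dust damage.
That holds through level 3 (269 ≥ 237) but not at 4 (165 < 320).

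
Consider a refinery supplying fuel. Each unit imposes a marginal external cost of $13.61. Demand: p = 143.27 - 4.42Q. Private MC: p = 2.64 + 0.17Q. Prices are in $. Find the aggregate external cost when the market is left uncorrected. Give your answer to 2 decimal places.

$416.99

Market equilibrium (private): 2.64 + 0.17Q = 143.27 - 4.42Q → Q_m = 30.6383.
Total external cost = MEC × Q_m = 13.61 × 30.6383 = 416.9873.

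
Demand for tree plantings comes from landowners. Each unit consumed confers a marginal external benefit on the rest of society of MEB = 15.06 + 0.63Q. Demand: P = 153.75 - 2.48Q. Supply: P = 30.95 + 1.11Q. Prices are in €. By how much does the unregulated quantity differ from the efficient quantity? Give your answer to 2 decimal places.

12.37 units

Market equilibrium (private): 30.95 + 1.11Q = 153.75 - 2.48Q → Q_m = 34.2061.
Social marginal benefit = demand + MEB = 168.81 - 1.85Q.
Set SMB = MC: 168.81 - 1.85Q = 30.95 + 1.11Q → Q* = 46.5743.
Gap = |34.2061 − 46.5743| = 12.3682.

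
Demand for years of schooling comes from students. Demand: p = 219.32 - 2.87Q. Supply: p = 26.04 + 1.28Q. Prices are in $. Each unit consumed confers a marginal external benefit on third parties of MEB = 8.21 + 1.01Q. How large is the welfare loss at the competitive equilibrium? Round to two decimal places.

Market equilibrium (private): 26.04 + 1.28Q = 219.32 - 2.87Q → Q_m = 46.5735.
Social marginal benefit = demand + MEB = 227.53 - 1.86Q.
Set SMB = MC: 227.53 - 1.86Q = 26.04 + 1.28Q → Q* = 64.1688.
The loss is the area between SMB and MC from Q* to Q_m; with linear curves that's a triangle of height MEB(Q_m).
DWL = ½ × 17.5953 × 55.2492 = 486.0631.

DWL = $486.06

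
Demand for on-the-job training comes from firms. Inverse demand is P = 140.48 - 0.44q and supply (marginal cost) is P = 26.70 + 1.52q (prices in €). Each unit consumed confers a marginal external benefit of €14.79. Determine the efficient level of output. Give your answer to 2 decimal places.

q* = 65.60

Social marginal benefit = demand + MEB = 155.27 - 0.44q.
Set SMB = MC: 155.27 - 0.44q = 26.70 + 1.52q → q* = 65.5969.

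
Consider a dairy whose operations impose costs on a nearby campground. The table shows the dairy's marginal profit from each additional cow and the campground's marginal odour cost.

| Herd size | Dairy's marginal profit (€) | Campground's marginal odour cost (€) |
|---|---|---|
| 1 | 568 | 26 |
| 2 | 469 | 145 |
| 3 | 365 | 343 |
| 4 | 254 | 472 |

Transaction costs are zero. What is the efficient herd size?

3

Bargaining reaches the level where marginal profit last exceeds marginal odour cost.
That holds through level 3 (365 ≥ 343) but not at 4 (254 < 472).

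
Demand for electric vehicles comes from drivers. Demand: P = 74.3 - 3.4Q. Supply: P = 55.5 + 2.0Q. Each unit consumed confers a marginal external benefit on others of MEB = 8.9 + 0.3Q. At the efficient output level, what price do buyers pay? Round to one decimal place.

Social marginal benefit = demand + MEB = 83.2 - 3.1Q.
Set SMB = MC: 83.2 - 3.1Q = 55.5 + 2.0Q → Q* = 5.4314.
Consumer price on the demand curve at Q*: 74.3 − 3.4×5.4314 = 55.8332.

P = 55.8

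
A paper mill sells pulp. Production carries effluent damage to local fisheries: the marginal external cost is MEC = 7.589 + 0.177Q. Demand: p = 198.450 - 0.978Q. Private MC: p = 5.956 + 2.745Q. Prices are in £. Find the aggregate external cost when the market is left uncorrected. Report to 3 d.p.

£628.969

Market equilibrium (private): 5.956 + 2.745Q = 198.450 - 0.978Q → Q_m = 51.7040.
Total external cost = ∫₀^{Q_m} (7.589 + 0.177Q) dQ = 7.589×51.7040 + ½×0.177×51.7040² = 628.9690.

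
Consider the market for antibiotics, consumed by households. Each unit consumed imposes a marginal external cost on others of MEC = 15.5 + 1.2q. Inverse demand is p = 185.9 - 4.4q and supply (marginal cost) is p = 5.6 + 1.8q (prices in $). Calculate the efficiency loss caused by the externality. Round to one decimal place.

Market equilibrium (private): 5.6 + 1.8q = 185.9 - 4.4q → q_m = 29.0806.
Social marginal benefit = demand − MEC = 170.4 - 5.6q.
Set SMB = MC: 170.4 - 5.6q = 5.6 + 1.8q → q* = 22.2703.
The loss is the area between SMB and MC from q* to q_m; with linear curves that's a triangle of height MEC(q_m).
DWL = ½ × 6.8103 × 50.3968 = 171.6087.

DWL = $171.6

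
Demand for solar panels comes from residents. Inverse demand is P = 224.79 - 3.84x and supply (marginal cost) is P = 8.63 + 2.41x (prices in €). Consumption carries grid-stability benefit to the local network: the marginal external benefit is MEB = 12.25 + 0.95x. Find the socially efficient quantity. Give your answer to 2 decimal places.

Social marginal benefit = demand + MEB = 237.04 - 2.89x.
Set SMB = MC: 237.04 - 2.89x = 8.63 + 2.41x → x* = 43.0962.

x* = 43.10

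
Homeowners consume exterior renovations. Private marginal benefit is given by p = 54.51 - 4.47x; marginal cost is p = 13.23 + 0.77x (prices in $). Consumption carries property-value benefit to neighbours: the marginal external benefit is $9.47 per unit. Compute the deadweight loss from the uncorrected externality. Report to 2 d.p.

Market equilibrium (private): 13.23 + 0.77x = 54.51 - 4.47x → x_m = 7.8779.
Social marginal benefit = demand + MEB = 63.98 - 4.47x.
Set SMB = MC: 63.98 - 4.47x = 13.23 + 0.77x → x* = 9.6851.
The welfare-loss triangle has base |x_m − x*| and height MEB(x_m) (the vertical gap between SMB and MC is zero at x* and MEB at x_m).
DWL = ½ × 1.8072 × 9.4700 = 8.5571.

DWL = $8.56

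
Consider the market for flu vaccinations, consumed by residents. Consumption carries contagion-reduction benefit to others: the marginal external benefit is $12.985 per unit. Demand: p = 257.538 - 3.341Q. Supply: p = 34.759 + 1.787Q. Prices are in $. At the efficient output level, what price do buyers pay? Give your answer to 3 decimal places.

P = $103.933

Social marginal benefit = demand + MEB = 270.523 - 3.341Q.
Set SMB = MC: 270.523 - 3.341Q = 34.759 + 1.787Q → Q* = 45.9758.
Consumer price on the demand curve at Q*: 257.538 − 3.341×45.9758 = 103.9329.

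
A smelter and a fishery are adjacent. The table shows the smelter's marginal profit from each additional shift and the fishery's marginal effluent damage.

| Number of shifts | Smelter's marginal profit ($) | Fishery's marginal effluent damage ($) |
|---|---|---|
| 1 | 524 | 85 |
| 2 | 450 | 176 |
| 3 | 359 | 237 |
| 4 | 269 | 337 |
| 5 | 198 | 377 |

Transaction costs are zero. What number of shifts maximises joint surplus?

Bargaining reaches the level where marginal profit last exceeds marginal effluent damage.
That holds through level 3 (359 ≥ 237) but not at 4 (269 < 337).

3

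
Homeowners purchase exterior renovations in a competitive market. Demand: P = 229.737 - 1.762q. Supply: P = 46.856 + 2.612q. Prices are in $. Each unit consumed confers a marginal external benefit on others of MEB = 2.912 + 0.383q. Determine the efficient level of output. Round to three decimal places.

q* = 46.553

Social marginal benefit = demand + MEB = 232.649 - 1.379q.
Set SMB = MC: 232.649 - 1.379q = 46.856 + 2.612q → q* = 46.5530.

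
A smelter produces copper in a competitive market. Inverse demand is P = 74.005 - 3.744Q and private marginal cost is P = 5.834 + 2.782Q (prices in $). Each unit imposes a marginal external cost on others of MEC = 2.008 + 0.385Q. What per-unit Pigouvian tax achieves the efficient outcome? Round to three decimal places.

Social marginal cost = private MC + MEC = 7.842 + 3.167Q.
Set SMC = demand: 7.842 + 3.167Q = 74.005 - 3.744Q → Q* = 9.5736.
The Pigouvian tax equals MEC at Q*: 2.008 + 0.385×9.5736 = 5.6938.

tax = $5.694 per unit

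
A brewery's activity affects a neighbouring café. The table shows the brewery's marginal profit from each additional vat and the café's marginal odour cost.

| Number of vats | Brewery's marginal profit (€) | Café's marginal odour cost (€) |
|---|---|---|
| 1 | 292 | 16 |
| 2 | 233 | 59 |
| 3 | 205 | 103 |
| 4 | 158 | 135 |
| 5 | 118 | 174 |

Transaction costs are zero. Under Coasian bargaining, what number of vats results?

4

Bargaining reaches the level where marginal profit last exceeds marginal odour cost.
That holds through level 4 (158 ≥ 135) but not at 5 (118 < 174).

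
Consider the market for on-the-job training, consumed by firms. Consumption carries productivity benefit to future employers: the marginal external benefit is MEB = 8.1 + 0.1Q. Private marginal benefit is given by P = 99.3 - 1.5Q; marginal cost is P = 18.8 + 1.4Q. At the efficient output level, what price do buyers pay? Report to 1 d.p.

Social marginal benefit = demand + MEB = 107.4 - 1.4Q.
Set SMB = MC: 107.4 - 1.4Q = 18.8 + 1.4Q → Q* = 31.6429.
Consumer price on the demand curve at Q*: 99.3 − 1.5×31.6429 = 51.8357.

P = 51.8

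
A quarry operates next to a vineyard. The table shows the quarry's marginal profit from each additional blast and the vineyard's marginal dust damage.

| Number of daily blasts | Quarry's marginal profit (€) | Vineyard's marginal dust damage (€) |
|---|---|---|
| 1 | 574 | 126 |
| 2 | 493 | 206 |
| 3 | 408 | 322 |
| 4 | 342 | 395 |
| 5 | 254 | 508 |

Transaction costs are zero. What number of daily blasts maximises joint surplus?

Bargaining reaches the level where marginal profit last exceeds marginal dust damage.
That holds through level 3 (408 ≥ 322) but not at 4 (342 < 395).

3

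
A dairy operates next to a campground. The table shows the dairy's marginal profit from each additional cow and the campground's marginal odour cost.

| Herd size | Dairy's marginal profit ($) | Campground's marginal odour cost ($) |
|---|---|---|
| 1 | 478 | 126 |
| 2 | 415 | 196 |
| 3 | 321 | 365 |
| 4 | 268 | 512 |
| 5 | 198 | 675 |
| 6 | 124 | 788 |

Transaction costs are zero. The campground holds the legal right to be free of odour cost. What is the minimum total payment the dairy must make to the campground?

Efficient level: marginal profit ≥ marginal odour cost through level 2, so k* = 2.
With the campground holding the right, the dairy must at least compensate total damage at k*: 126 + 196 = 322.

$322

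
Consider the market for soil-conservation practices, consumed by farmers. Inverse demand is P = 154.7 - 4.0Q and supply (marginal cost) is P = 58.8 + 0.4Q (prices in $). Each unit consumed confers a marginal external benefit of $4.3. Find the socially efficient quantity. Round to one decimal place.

Social marginal benefit = demand + MEB = 159.0 - 4.0Q.
Set SMB = MC: 159.0 - 4.0Q = 58.8 + 0.4Q → Q* = 22.7727.

Q* = 22.8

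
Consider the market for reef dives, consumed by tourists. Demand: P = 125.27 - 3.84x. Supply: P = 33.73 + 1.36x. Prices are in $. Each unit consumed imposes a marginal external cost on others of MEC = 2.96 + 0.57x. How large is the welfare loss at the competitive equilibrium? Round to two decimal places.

Market equilibrium (private): 33.73 + 1.36x = 125.27 - 3.84x → x_m = 17.6038.
Social marginal benefit = demand − MEC = 122.31 - 4.41x.
Set SMB = MC: 122.31 - 4.41x = 33.73 + 1.36x → x* = 15.3518.
Between x* and x_m the wedge MC − SMB runs linearly from 0 to MEC(x_m), so the loss is a triangle.
DWL = ½ × 2.2520 × 12.9942 = 14.6315.

DWL = $14.63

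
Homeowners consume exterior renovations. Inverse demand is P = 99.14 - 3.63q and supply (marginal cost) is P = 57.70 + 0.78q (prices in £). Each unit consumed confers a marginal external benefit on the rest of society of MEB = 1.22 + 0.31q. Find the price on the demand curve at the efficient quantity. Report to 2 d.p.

P = £61.37

Social marginal benefit = demand + MEB = 100.36 - 3.32q.
Set SMB = MC: 100.36 - 3.32q = 57.70 + 0.78q → q* = 10.4049.
Consumer price on the demand curve at q*: 99.14 − 3.63×10.4049 = 61.3702.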